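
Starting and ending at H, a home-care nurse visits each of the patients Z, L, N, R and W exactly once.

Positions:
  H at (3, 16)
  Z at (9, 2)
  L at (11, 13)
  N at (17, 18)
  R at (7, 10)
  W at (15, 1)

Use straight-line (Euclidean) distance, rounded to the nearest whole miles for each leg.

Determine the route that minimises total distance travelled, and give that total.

With 5 stops there are 5!/2 = 60 distinct round trips (a route and its reverse cost the same).
H→Z→L→N→R→W→H: 15+11+8+13+12+19 = 78
H→Z→L→N→W→R→H: 15+11+8+17+12+7 = 70
H→Z→L→R→N→W→H: 15+11+5+13+17+19 = 80
H→Z→L→R→W→N→H: 15+11+5+12+17+14 = 74
H→Z→L→W→N→R→H: 15+11+13+17+13+7 = 76
H→Z→L→W→R→N→H: 15+11+13+12+13+14 = 78
H→Z→N→L→R→W→H: 15+18+8+5+12+19 = 77
H→Z→N→L→W→R→H: 15+18+8+13+12+7 = 73
H→Z→N→R→L→W→H: 15+18+13+5+13+19 = 83
H→Z→N→R→W→L→H: 15+18+13+12+13+9 = 80
H→Z→N→W→L→R→H: 15+18+17+13+5+7 = 75
H→Z→N→W→R→L→H: 15+18+17+12+5+9 = 76
H→Z→R→L→N→W→H: 15+8+5+8+17+19 = 72
H→Z→R→L→W→N→H: 15+8+5+13+17+14 = 72
… (46 more)
H→L→N→W→Z→R→H: 9+8+17+6+8+7 = 55  ← best
The minimum is 55.
One optimal route: H → L → N → W → Z → R → H (or its reverse).

Shortest round trip = 55 miles.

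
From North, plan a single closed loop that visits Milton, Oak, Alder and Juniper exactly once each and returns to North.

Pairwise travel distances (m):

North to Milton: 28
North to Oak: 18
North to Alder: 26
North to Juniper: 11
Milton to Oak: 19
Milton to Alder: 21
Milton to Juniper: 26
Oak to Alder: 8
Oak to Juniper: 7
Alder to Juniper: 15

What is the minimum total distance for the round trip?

North - Milton - Oak - Alder - Juniper - North: 28+19+8+15+11 = 81
North - Milton - Oak - Juniper - Alder - North: 28+19+7+15+26 = 95
North - Milton - Alder - Oak - Juniper - North: 28+21+8+7+11 = 75
North - Milton - Alder - Juniper - Oak - North: 28+21+15+7+18 = 89
North - Milton - Juniper - Oak - Alder - North: 28+26+7+8+26 = 95
North - Milton - Juniper - Alder - Oak - North: 28+26+15+8+18 = 95
North - Oak - Milton - Alder - Juniper - North: 18+19+21+15+11 = 84
North - Oak - Milton - Juniper - Alder - North: 18+19+26+15+26 = 104
North - Oak - Alder - Milton - Juniper - North: 18+8+21+26+11 = 84
North - Oak - Juniper - Milton - Alder - North: 18+7+26+21+26 = 98
North - Alder - Milton - Oak - Juniper - North: 26+21+19+7+11 = 84
North - Alder - Oak - Milton - Juniper - North: 26+8+19+26+11 = 90
The minimum is 75.
One optimal route: North → Milton → Alder → Oak → Juniper → North (or its reverse).

Minimum total distance: 75 m.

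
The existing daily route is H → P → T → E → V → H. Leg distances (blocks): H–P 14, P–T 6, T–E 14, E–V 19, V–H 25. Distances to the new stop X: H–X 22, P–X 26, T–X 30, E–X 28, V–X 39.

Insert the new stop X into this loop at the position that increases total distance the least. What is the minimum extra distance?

Insertion cost between consecutive stops i–j is d(i,X) + d(X,j) − d(i,j):
  between H and P: 22 + 26 − 14 = 34
  between P and T: 26 + 30 − 6 = 50
  between T and E: 30 + 28 − 14 = 44
  between E and V: 28 + 39 − 19 = 48
  between V and H: 39 + 22 − 25 = 36
Cheapest insertion is between H and P, adding 34.
New total = 78 + 34 = 112.

Minimum extra distance: 34 blocks, inserting X between H and P.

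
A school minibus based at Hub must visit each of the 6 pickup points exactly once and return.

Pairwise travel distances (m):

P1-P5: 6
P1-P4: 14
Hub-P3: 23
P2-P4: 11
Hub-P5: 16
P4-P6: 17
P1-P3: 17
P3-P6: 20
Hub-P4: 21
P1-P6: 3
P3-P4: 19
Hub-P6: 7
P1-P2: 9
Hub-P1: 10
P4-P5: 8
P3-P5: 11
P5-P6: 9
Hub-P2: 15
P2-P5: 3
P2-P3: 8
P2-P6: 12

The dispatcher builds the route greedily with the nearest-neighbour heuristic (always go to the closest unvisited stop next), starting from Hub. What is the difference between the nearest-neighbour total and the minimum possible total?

Excess over optimum: 1 m.

From Hub: P6=7, P1=10, P2=15, P5=16, P4=21, P3=23 → choose P6 (7).
From P6: P1=3, P5=9, P2=12, P4=17, P3=20 → choose P1 (3).
From P1: P5=6, P2=9, P4=14, P3=17 → choose P5 (6).
From P5: P2=3, P4=8, P3=11 → choose P2 (3).
From P2: P3=8, P4=11 → choose P3 (8).
From P3: P4=19 → choose P4 (19).
NN route Hub → P6 → P1 → P5 → P2 → P3 → P4 → Hub costs 67.
Optimal: Hub → P2 → P3 → P4 → P5 → P1 → P6 → Hub costs 66 (by enumerating all 360 distinct tours).
Excess = 67 − 66 = 1.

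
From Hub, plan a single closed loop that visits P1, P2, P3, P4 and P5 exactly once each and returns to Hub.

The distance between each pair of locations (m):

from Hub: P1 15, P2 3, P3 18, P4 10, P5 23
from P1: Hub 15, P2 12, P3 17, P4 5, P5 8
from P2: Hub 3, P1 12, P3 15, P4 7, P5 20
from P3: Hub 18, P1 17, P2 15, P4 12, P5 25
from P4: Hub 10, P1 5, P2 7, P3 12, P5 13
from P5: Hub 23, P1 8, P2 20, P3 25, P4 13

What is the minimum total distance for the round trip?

There are 60 distinct closed tours to check (reversals are equivalent).
Hub→P1→P2→P3→P4→P5→Hub: 15+12+15+12+13+23 = 90
Hub→P1→P2→P3→P5→P4→Hub: 15+12+15+25+13+10 = 90
Hub→P1→P2→P4→P3→P5→Hub: 15+12+7+12+25+23 = 94
Hub→P1→P2→P4→P5→P3→Hub: 15+12+7+13+25+18 = 90
Hub→P1→P2→P5→P3→P4→Hub: 15+12+20+25+12+10 = 94
Hub→P1→P2→P5→P4→P3→Hub: 15+12+20+13+12+18 = 90
Hub→P1→P3→P2→P4→P5→Hub: 15+17+15+7+13+23 = 90
Hub→P1→P3→P2→P5→P4→Hub: 15+17+15+20+13+10 = 90
Hub→P1→P3→P4→P2→P5→Hub: 15+17+12+7+20+23 = 94
Hub→P1→P3→P4→P5→P2→Hub: 15+17+12+13+20+3 = 80
Hub→P1→P3→P5→P2→P4→Hub: 15+17+25+20+7+10 = 94
Hub→P1→P3→P5→P4→P2→Hub: 15+17+25+13+7+3 = 80
Hub→P1→P4→P2→P3→P5→Hub: 15+5+7+15+25+23 = 90
Hub→P1→P4→P2→P5→P3→Hub: 15+5+7+20+25+18 = 90
… (46 more)
Hub→P1→P5→P4→P3→P2→Hub: 15+8+13+12+15+3 = 66  ← best
The minimum is 66.
One optimal route: Hub → P1 → P5 → P4 → P3 → P2 → Hub (or its reverse).

66 m — the shortest possible round trip.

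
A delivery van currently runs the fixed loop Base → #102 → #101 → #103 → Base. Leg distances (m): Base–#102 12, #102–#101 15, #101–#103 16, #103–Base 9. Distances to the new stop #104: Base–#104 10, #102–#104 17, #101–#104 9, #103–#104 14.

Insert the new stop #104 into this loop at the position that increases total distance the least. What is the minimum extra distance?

Minimum extra distance: 7 m, inserting #104 between #101 and #103.

Insertion cost between consecutive stops i–j is d(i,#104) + d(#104,j) − d(i,j):
  between Base and #102: 10 + 17 − 12 = 15
  between #102 and #101: 17 + 9 − 15 = 11
  between #101 and #103: 9 + 14 − 16 = 7
  between #103 and Base: 14 + 10 − 9 = 15
Cheapest insertion is between #101 and #103, adding 7.
New total = 52 + 7 = 59.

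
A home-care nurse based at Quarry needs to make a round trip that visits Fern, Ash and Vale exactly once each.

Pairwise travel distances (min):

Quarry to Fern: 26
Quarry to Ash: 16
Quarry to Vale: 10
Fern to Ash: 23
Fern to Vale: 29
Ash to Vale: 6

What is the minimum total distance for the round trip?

Minimum total distance: 65 min.

With 3 stops there are 3!/2 = 3 distinct round trips (a route and its reverse cost the same).
Quarry→Fern→Ash→Vale→Quarry: 26+23+6+10 = 65
Quarry→Fern→Vale→Ash→Quarry: 26+29+6+16 = 77
Quarry→Ash→Fern→Vale→Quarry: 16+23+29+10 = 78
The minimum is 65.
One optimal route: Quarry → Fern → Ash → Vale → Quarry (or its reverse).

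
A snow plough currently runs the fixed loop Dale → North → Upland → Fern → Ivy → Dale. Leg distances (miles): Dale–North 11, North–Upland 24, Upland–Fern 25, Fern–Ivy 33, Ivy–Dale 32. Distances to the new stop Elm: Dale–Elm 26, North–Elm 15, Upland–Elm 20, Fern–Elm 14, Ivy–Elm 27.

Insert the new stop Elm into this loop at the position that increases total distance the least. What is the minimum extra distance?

Insertion cost between consecutive stops i–j is d(i,Elm) + d(Elm,j) − d(i,j):
  between Dale and North: 26 + 15 − 11 = 30
  between North and Upland: 15 + 20 − 24 = 11
  between Upland and Fern: 20 + 14 − 25 = 9
  between Fern and Ivy: 14 + 27 − 33 = 8
  between Ivy and Dale: 27 + 26 − 32 = 21
Cheapest insertion is between Fern and Ivy, adding 8.
New total = 125 + 8 = 133.

Adding 8 miles by placing Elm on the Fern–Ivy leg.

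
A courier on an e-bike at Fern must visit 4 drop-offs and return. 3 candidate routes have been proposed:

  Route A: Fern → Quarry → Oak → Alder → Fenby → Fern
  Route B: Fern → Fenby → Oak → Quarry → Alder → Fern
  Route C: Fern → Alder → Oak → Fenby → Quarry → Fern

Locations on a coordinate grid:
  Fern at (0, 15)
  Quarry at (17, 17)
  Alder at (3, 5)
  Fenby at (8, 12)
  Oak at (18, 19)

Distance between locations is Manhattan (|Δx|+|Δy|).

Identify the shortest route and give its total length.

Shortest is Route B, total 70.

Route A: 19 + 3 + 29 + 12 + 11 = 74
Route B: 11 + 17 + 3 + 26 + 13 = 70
Route C: 13 + 29 + 17 + 14 + 19 = 92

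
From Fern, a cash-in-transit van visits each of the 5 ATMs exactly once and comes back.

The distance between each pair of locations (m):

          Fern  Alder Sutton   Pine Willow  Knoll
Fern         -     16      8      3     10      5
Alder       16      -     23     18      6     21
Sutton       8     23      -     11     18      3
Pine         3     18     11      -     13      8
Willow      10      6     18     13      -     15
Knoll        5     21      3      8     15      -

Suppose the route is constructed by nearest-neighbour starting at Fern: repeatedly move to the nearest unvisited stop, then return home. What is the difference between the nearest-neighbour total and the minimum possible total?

Fern: Pine=3, Knoll=5, Sutton=8, Willow=10, Alder=16 ⇒ Pine
Pine: Knoll=8, Sutton=11, Willow=13, Alder=18 ⇒ Knoll
Knoll: Sutton=3, Willow=15, Alder=21 ⇒ Sutton
Sutton: Willow=18, Alder=23 ⇒ Willow
Willow: Alder=6 ⇒ Alder
NN route Fern → Pine → Knoll → Sutton → Willow → Alder → Fern costs 54.
Optimal: Fern → Sutton → Knoll → Pine → Alder → Willow → Fern costs 53 (by enumerating all 60 distinct tours).
Excess = 54 − 53 = 1.

The nearest-neighbour route is 1 m longer than optimal.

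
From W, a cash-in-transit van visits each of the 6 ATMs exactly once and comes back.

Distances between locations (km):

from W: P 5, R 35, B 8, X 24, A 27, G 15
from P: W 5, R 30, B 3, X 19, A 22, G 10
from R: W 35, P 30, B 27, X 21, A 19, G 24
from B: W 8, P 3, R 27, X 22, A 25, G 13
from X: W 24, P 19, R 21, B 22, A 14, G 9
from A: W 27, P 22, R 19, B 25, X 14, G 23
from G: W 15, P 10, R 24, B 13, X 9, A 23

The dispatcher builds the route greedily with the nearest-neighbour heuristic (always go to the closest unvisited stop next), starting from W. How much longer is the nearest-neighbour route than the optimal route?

From W: P=5, B=8, G=15, X=24, A=27, R=35 → choose P (5).
From P: B=3, G=10, X=19, A=22, R=30 → choose B (3).
From B: G=13, X=22, A=25, R=27 → choose G (13).
From G: X=9, A=23, R=24 → choose X (9).
From X: A=14, R=21 → choose A (14).
From A: R=19 → choose R (19).
NN route W → P → B → G → X → A → R → W costs 98.
Optimal: W → P → B → R → A → X → G → W costs 92 (by enumerating all 360 distinct tours).
Excess = 98 − 92 = 6.

Excess over optimum: 6 km.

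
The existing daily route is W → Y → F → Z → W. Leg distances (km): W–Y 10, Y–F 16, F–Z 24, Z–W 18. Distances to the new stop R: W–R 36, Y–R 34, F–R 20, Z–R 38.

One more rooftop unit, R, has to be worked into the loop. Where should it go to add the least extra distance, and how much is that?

Insertion cost between consecutive stops i–j is d(i,R) + d(R,j) − d(i,j):
  between W and Y: 36 + 34 − 10 = 60
  between Y and F: 34 + 20 − 16 = 38
  between F and Z: 20 + 38 − 24 = 34
  between Z and W: 38 + 36 − 18 = 56
Cheapest insertion is between F and Z, adding 34.
New total = 68 + 34 = 102.

Minimum extra distance: 34 km, inserting R between F and Z.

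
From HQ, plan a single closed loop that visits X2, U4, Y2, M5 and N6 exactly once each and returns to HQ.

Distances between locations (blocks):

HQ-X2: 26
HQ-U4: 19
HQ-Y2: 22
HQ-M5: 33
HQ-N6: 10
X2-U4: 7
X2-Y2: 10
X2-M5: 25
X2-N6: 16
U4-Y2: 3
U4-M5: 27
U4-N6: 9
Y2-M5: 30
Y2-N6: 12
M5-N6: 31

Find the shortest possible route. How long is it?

HQ→X2→U4→Y2→M5→N6→HQ: 26+7+3+30+31+10 = 107
HQ→X2→U4→Y2→N6→M5→HQ: 26+7+3+12+31+33 = 112
HQ→X2→U4→M5→Y2→N6→HQ: 26+7+27+30+12+10 = 112
HQ→X2→U4→M5→N6→Y2→HQ: 26+7+27+31+12+22 = 125
HQ→X2→U4→N6→Y2→M5→HQ: 26+7+9+12+30+33 = 117
HQ→X2→U4→N6→M5→Y2→HQ: 26+7+9+31+30+22 = 125
HQ→X2→Y2→U4→M5→N6→HQ: 26+10+3+27+31+10 = 107
HQ→X2→Y2→U4→N6→M5→HQ: 26+10+3+9+31+33 = 112
HQ→X2→Y2→M5→U4→N6→HQ: 26+10+30+27+9+10 = 112
HQ→X2→Y2→M5→N6→U4→HQ: 26+10+30+31+9+19 = 125
HQ→X2→Y2→N6→U4→M5→HQ: 26+10+12+9+27+33 = 117
HQ→X2→Y2→N6→M5→U4→HQ: 26+10+12+31+27+19 = 125
HQ→X2→M5→U4→Y2→N6→HQ: 26+25+27+3+12+10 = 103
HQ→X2→M5→U4→N6→Y2→HQ: 26+25+27+9+12+22 = 121
… (46 more)
HQ→M5→X2→U4→Y2→N6→HQ: 33+25+7+3+12+10 = 90  ← best
The minimum is 90.
One optimal route: HQ → M5 → X2 → U4 → Y2 → N6 → HQ (or its reverse).

Shortest round trip = 90 blocks.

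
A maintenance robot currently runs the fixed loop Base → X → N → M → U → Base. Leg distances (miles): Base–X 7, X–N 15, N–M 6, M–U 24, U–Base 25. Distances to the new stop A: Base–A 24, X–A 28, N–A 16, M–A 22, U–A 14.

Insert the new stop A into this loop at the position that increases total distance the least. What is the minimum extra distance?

Insertion cost between consecutive stops i–j is d(i,A) + d(A,j) − d(i,j):
  between Base and X: 24 + 28 − 7 = 45
  between X and N: 28 + 16 − 15 = 29
  between N and M: 16 + 22 − 6 = 32
  between M and U: 22 + 14 − 24 = 12
  between U and Base: 14 + 24 − 25 = 13
Cheapest insertion is between M and U, adding 12.
New total = 77 + 12 = 89.

Adding 12 miles by placing A on the M–U leg.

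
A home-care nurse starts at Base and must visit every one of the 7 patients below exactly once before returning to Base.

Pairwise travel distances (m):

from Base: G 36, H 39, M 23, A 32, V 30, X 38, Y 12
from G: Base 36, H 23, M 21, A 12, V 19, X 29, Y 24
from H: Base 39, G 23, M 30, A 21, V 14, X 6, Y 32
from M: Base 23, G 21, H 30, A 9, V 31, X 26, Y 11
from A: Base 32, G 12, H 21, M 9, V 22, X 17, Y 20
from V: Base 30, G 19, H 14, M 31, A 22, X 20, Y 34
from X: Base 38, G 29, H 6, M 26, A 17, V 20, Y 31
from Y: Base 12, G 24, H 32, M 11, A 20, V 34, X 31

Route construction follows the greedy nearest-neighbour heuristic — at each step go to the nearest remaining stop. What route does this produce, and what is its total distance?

From Base: distances to unvisited — Y=12, M=23, V=30, A=32, G=36, X=38, H=39. Nearest is Y (12).
From Y: distances to unvisited — M=11, A=20, G=24, X=31, H=32, V=34. Nearest is M (11).
From M: distances to unvisited — A=9, G=21, X=26, H=30, V=31. Nearest is A (9).
From A: distances to unvisited — G=12, X=17, H=21, V=22. Nearest is G (12).
From G: distances to unvisited — V=19, H=23, X=29. Nearest is V (19).
From V: distances to unvisited — H=14, X=20. Nearest is H (14).
From H: distances to unvisited — X=6. Nearest is X (6).
Return X→Base: 38.
Total = 12 + 11 + 9 + 12 + 19 + 14 + 6 + 38 = 121.

Total distance 121 m via the nearest-neighbour route Base → Y → M → A → G → V → H → X → Base.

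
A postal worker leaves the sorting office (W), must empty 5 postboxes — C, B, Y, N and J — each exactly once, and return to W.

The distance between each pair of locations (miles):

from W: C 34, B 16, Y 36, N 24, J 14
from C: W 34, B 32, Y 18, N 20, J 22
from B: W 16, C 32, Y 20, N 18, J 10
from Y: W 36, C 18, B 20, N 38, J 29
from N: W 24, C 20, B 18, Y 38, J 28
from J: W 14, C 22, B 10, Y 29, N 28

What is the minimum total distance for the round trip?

Minimum total distance: 106 miles.

There are 60 distinct closed tours to check (reversals are equivalent).
W→C→B→Y→N→J→W: 34+32+20+38+28+14 = 166
W→C→B→Y→J→N→W: 34+32+20+29+28+24 = 167
W→C→B→N→Y→J→W: 34+32+18+38+29+14 = 165
W→C→B→N→J→Y→W: 34+32+18+28+29+36 = 177
W→C→B→J→Y→N→W: 34+32+10+29+38+24 = 167
W→C→B→J→N→Y→W: 34+32+10+28+38+36 = 178
W→C→Y→B→N→J→W: 34+18+20+18+28+14 = 132
W→C→Y→B→J→N→W: 34+18+20+10+28+24 = 134
W→C→Y→N→B→J→W: 34+18+38+18+10+14 = 132
W→C→Y→N→J→B→W: 34+18+38+28+10+16 = 144
W→C→Y→J→B→N→W: 34+18+29+10+18+24 = 133
W→C→Y→J→N→B→W: 34+18+29+28+18+16 = 143
W→C→N→B→Y→J→W: 34+20+18+20+29+14 = 135
W→C→N→B→J→Y→W: 34+20+18+10+29+36 = 147
… (46 more)
W→N→C→Y→B→J→W: 24+20+18+20+10+14 = 106  ← best
The minimum is 106.
One optimal route: W → N → C → Y → B → J → W (or its reverse).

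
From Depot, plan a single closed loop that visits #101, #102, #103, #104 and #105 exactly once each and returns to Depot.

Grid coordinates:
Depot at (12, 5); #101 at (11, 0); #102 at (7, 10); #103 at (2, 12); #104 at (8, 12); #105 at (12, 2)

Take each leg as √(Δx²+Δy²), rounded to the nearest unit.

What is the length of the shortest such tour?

There are 60 distinct closed tours to check (reversals are equivalent).
Depot → #101 → #102 → #103 → #104 → #105 → Depot: 5+11+5+6+11+3 = 41
Depot → #101 → #102 → #103 → #105 → #104 → Depot: 5+11+5+14+11+8 = 54
Depot → #101 → #102 → #104 → #103 → #105 → Depot: 5+11+2+6+14+3 = 41
Depot → #101 → #102 → #104 → #105 → #103 → Depot: 5+11+2+11+14+12 = 55
Depot → #101 → #102 → #105 → #103 → #104 → Depot: 5+11+9+14+6+8 = 53
Depot → #101 → #102 → #105 → #104 → #103 → Depot: 5+11+9+11+6+12 = 54
Depot → #101 → #103 → #102 → #104 → #105 → Depot: 5+15+5+2+11+3 = 41
Depot → #101 → #103 → #102 → #105 → #104 → Depot: 5+15+5+9+11+8 = 53
Depot → #101 → #103 → #104 → #102 → #105 → Depot: 5+15+6+2+9+3 = 40
Depot → #101 → #103 → #104 → #105 → #102 → Depot: 5+15+6+11+9+7 = 53
Depot → #101 → #103 → #105 → #102 → #104 → Depot: 5+15+14+9+2+8 = 53
Depot → #101 → #103 → #105 → #104 → #102 → Depot: 5+15+14+11+2+7 = 54
Depot → #101 → #104 → #102 → #103 → #105 → Depot: 5+12+2+5+14+3 = 41
Depot → #101 → #104 → #102 → #105 → #103 → Depot: 5+12+2+9+14+12 = 54
… (46 more)
Depot → #101 → #105 → #102 → #103 → #104 → Depot: 5+2+9+5+6+8 = 35  ← best
The minimum is 35.
One optimal route: Depot → #101 → #105 → #102 → #103 → #104 → Depot (or its reverse).

Minimum total distance: 35.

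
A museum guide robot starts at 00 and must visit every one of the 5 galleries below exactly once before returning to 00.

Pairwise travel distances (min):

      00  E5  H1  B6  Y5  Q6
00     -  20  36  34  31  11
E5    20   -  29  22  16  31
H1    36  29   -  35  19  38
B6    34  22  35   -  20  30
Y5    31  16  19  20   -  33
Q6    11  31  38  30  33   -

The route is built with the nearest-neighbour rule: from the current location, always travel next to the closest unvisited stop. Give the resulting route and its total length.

At 00 the remaining stops are Q6 11, E5 20, Y5 31, B6 34, H1 36; go to Q6.
At Q6 the remaining stops are B6 30, E5 31, Y5 33, H1 38; go to B6.
At B6 the remaining stops are Y5 20, E5 22, H1 35; go to Y5.
At Y5 the remaining stops are E5 16, H1 19; go to E5.
At E5 the remaining stops are H1 29; go to H1.
Return H1→00: 36.
Total = 11 + 30 + 20 + 16 + 29 + 36 = 142.

142 min along 00 → Q6 → B6 → Y5 → E5 → H1 → 00.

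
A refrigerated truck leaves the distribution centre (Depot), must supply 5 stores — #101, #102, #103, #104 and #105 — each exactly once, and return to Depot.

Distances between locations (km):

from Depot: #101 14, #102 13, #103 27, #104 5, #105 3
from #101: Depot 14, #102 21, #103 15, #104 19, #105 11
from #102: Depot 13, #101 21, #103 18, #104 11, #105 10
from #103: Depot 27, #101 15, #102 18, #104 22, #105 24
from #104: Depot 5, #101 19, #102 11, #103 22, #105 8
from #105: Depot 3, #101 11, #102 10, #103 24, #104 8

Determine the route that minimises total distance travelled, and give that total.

With 5 stops there are 5!/2 = 60 distinct round trips (a route and its reverse cost the same).
Depot→#101→#102→#103→#104→#105→Depot: 14+21+18+22+8+3 = 86
Depot→#101→#102→#103→#105→#104→Depot: 14+21+18+24+8+5 = 90
Depot→#101→#102→#104→#103→#105→Depot: 14+21+11+22+24+3 = 95
Depot→#101→#102→#104→#105→#103→Depot: 14+21+11+8+24+27 = 105
Depot→#101→#102→#105→#103→#104→Depot: 14+21+10+24+22+5 = 96
Depot→#101→#102→#105→#104→#103→Depot: 14+21+10+8+22+27 = 102
Depot→#101→#103→#102→#104→#105→Depot: 14+15+18+11+8+3 = 69
Depot→#101→#103→#102→#105→#104→Depot: 14+15+18+10+8+5 = 70
Depot→#101→#103→#104→#102→#105→Depot: 14+15+22+11+10+3 = 75
Depot→#101→#103→#104→#105→#102→Depot: 14+15+22+8+10+13 = 82
Depot→#101→#103→#105→#102→#104→Depot: 14+15+24+10+11+5 = 79
Depot→#101→#103→#105→#104→#102→Depot: 14+15+24+8+11+13 = 85
Depot→#101→#104→#102→#103→#105→Depot: 14+19+11+18+24+3 = 89
Depot→#101→#104→#102→#105→#103→Depot: 14+19+11+10+24+27 = 105
… (46 more)
Depot→#104→#102→#103→#101→#105→Depot: 5+11+18+15+11+3 = 63  ← best
The minimum is 63.
One optimal route: Depot → #104 → #102 → #103 → #101 → #105 → Depot (or its reverse).

Shortest round trip = 63 km.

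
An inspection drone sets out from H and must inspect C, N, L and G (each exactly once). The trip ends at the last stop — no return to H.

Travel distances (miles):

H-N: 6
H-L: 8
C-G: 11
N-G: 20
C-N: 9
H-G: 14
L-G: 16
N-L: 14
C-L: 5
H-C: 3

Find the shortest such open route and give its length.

There are 4! = 24 possible orderings.
H→C→N→L→G: 3+9+14+16 = 42
H→C→N→G→L: 3+9+20+16 = 48
H→C→L→N→G: 3+5+14+20 = 42
H→C→L→G→N: 3+5+16+20 = 44
H→C→G→N→L: 3+11+20+14 = 48
H→C→G→L→N: 3+11+16+14 = 44
H→N→C→L→G: 6+9+5+16 = 36
H→N→C→G→L: 6+9+11+16 = 42
H→N→L→C→G: 6+14+5+11 = 36
H→N→L→G→C: 6+14+16+11 = 47
H→N→G→C→L: 6+20+11+5 = 42
H→N→G→L→C: 6+20+16+5 = 47
H→L→C→N→G: 8+5+9+20 = 42
H→L→C→G→N: 8+5+11+20 = 44
… (10 more)
The minimum is 36.
One shortest path: H → N → C → L → G.

Minimum one-way distance = 36 miles.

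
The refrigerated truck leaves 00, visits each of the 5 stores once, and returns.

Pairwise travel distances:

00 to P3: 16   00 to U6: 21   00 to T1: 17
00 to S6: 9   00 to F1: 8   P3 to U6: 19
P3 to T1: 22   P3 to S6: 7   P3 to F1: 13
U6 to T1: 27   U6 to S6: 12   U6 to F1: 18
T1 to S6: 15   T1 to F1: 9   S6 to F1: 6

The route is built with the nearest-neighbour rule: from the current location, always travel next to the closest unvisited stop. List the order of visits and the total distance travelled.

Total distance 84 via the nearest-neighbour route 00 → F1 → S6 → P3 → U6 → T1 → 00.

00 → [F1:8 / S6:9 / P3:16 / T1:17 / U6:21] → F1 (8)
F1 → [S6:6 / T1:9 / P3:13 / U6:18] → S6 (6)
S6 → [P3:7 / U6:12 / T1:15] → P3 (7)
P3 → [U6:19 / T1:22] → U6 (19)
U6 → [T1:27] → T1 (27)
Return T1→00: 17.
Total = 8 + 6 + 7 + 19 + 27 + 17 = 84.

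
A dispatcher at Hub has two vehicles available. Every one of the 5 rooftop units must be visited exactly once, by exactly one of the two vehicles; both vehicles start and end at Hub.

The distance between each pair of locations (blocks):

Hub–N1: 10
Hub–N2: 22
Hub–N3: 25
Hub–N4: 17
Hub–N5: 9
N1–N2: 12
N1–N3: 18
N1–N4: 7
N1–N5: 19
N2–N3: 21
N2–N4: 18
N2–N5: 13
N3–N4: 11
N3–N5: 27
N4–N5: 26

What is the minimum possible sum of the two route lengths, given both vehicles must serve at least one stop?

Minimum combined distance: 89 blocks.

Try each way of splitting the stops between the two vehicles (each non-empty) and, for each split, find the best tour for each vehicle:
  {N1} + {N2, N3, N4, N5}: 20 + 71 = 91
  {N2} + {N1, N3, N4, N5}: 44 + 64 = 108
  {N1, N2} + {N3, N4, N5}: 44 + 64 = 108
  {N3} + {N1, N2, N4, N5}: 50 + 57 = 107
  {N1, N3} + {N2, N4, N5}: 53 + 57 = 110
  {N2, N3} + {N1, N4, N5}: 68 + 52 = 120
  … (15 splits in total)
  {N1, N2, N3, N4} + {N5}: 71 + 18 = 89  ← best
Best: vehicle 1 Hub → N1 → N2 → N3 → N4 → Hub = 71; vehicle 2 Hub → N5 → Hub = 18; combined 89.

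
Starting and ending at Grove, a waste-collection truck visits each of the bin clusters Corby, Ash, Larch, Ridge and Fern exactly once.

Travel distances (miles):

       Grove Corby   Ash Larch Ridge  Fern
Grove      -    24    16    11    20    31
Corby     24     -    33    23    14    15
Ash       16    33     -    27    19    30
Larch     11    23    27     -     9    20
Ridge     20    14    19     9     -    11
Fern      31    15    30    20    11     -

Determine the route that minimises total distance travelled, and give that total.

Shortest round trip = 95 miles.

With 5 stops there are 5!/2 = 60 distinct round trips (a route and its reverse cost the same).
Grove - Corby - Ash - Larch - Ridge - Fern - Grove: 24+33+27+9+11+31 = 135
Grove - Corby - Ash - Larch - Fern - Ridge - Grove: 24+33+27+20+11+20 = 135
Grove - Corby - Ash - Ridge - Larch - Fern - Grove: 24+33+19+9+20+31 = 136
Grove - Corby - Ash - Ridge - Fern - Larch - Grove: 24+33+19+11+20+11 = 118
Grove - Corby - Ash - Fern - Larch - Ridge - Grove: 24+33+30+20+9+20 = 136
Grove - Corby - Ash - Fern - Ridge - Larch - Grove: 24+33+30+11+9+11 = 118
Grove - Corby - Larch - Ash - Ridge - Fern - Grove: 24+23+27+19+11+31 = 135
Grove - Corby - Larch - Ash - Fern - Ridge - Grove: 24+23+27+30+11+20 = 135
Grove - Corby - Larch - Ridge - Ash - Fern - Grove: 24+23+9+19+30+31 = 136
Grove - Corby - Larch - Ridge - Fern - Ash - Grove: 24+23+9+11+30+16 = 113
Grove - Corby - Larch - Fern - Ash - Ridge - Grove: 24+23+20+30+19+20 = 136
Grove - Corby - Larch - Fern - Ridge - Ash - Grove: 24+23+20+11+19+16 = 113
Grove - Corby - Ridge - Ash - Larch - Fern - Grove: 24+14+19+27+20+31 = 135
Grove - Corby - Ridge - Ash - Fern - Larch - Grove: 24+14+19+30+20+11 = 118
… (46 more)
Grove - Ash - Corby - Fern - Ridge - Larch - Grove: 16+33+15+11+9+11 = 95  ← best
The minimum is 95.
One optimal route: Grove → Ash → Corby → Fern → Ridge → Larch → Grove (or its reverse).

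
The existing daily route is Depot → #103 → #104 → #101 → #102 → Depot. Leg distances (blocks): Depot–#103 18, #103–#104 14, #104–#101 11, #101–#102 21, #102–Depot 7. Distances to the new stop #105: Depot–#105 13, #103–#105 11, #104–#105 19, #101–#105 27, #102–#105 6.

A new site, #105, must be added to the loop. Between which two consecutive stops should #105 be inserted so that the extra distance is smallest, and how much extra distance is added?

+6 blocks — insert #105 between Depot and #103.

Insertion cost between consecutive stops i–j is d(i,#105) + d(#105,j) − d(i,j):
  between Depot and #103: 13 + 11 − 18 = 6
  between #103 and #104: 11 + 19 − 14 = 16
  between #104 and #101: 19 + 27 − 11 = 35
  between #101 and #102: 27 + 6 − 21 = 12
  between #102 and Depot: 6 + 13 − 7 = 12
Cheapest insertion is between Depot and #103, adding 6.
New total = 71 + 6 = 77.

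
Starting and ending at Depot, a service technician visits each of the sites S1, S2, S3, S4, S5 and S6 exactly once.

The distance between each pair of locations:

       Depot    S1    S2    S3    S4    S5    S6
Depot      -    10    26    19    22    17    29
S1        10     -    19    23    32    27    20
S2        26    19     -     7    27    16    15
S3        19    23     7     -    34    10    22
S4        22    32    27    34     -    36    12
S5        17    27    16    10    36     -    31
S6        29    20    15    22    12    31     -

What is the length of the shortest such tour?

Shortest round trip = 103.

There are 360 distinct closed tours to check (reversals are equivalent).
Depot→S1→S2→S3→S4→S5→S6→Depot: 10+19+7+34+36+31+29 = 166
Depot→S1→S2→S3→S4→S6→S5→Depot: 10+19+7+34+12+31+17 = 130
Depot→S1→S2→S3→S5→S4→S6→Depot: 10+19+7+10+36+12+29 = 123
Depot→S1→S2→S3→S5→S6→S4→Depot: 10+19+7+10+31+12+22 = 111
Depot→S1→S2→S3→S6→S4→S5→Depot: 10+19+7+22+12+36+17 = 123
Depot→S1→S2→S3→S6→S5→S4→Depot: 10+19+7+22+31+36+22 = 147
Depot→S1→S2→S4→S3→S5→S6→Depot: 10+19+27+34+10+31+29 = 160
Depot→S1→S2→S4→S3→S6→S5→Depot: 10+19+27+34+22+31+17 = 160
… (352 more)
Depot→S1→S4→S6→S2→S3→S5→Depot: 10+32+12+15+7+10+17 = 103  ← best
The minimum is 103.
One optimal route: Depot → S1 → S4 → S6 → S2 → S3 → S5 → Depot (or its reverse).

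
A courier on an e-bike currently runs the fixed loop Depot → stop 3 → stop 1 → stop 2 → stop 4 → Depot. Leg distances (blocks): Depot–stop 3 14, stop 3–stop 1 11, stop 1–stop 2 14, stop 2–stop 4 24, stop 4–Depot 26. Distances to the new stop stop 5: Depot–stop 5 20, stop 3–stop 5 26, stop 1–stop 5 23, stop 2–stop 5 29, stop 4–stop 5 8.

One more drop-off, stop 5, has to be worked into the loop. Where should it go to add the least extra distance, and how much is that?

Insertion cost between consecutive stops i–j is d(i,stop 5) + d(stop 5,j) − d(i,j):
  between Depot and stop 3: 20 + 26 − 14 = 32
  between stop 3 and stop 1: 26 + 23 − 11 = 38
  between stop 1 and stop 2: 23 + 29 − 14 = 38
  between stop 2 and stop 4: 29 + 8 − 24 = 13
  between stop 4 and Depot: 8 + 20 − 26 = 2
Cheapest insertion is between stop 4 and Depot, adding 2.
New total = 89 + 2 = 91.

Adding 2 blocks by placing stop 5 on the stop 4–Depot leg.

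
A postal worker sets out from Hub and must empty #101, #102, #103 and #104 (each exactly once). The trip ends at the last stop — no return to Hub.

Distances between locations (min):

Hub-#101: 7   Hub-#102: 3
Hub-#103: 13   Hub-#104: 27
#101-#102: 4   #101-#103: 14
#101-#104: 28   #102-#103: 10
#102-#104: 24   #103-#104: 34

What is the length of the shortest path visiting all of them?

There are 4! = 24 possible orderings.
Hub→#101→#102→#103→#104: 7+4+10+34 = 55
Hub→#101→#102→#104→#103: 7+4+24+34 = 69
Hub→#101→#103→#102→#104: 7+14+10+24 = 55
Hub→#101→#103→#104→#102: 7+14+34+24 = 79
Hub→#101→#104→#102→#103: 7+28+24+10 = 69
Hub→#101→#104→#103→#102: 7+28+34+10 = 79
Hub→#102→#101→#103→#104: 3+4+14+34 = 55
Hub→#102→#101→#104→#103: 3+4+28+34 = 69
Hub→#102→#103→#101→#104: 3+10+14+28 = 55
Hub→#102→#103→#104→#101: 3+10+34+28 = 75
Hub→#102→#104→#101→#103: 3+24+28+14 = 69
Hub→#102→#104→#103→#101: 3+24+34+14 = 75
Hub→#103→#101→#102→#104: 13+14+4+24 = 55
Hub→#103→#101→#104→#102: 13+14+28+24 = 79
… (10 more)
The minimum is 55.
One shortest path: Hub → #101 → #102 → #103 → #104.

Minimum one-way distance = 55 min.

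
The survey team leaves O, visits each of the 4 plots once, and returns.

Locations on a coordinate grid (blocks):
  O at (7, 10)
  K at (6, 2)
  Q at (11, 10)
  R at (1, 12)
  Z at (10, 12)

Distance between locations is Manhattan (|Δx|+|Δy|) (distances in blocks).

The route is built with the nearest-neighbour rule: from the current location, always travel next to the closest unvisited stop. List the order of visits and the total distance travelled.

O → [Q:4 / Z:5 / R:8 / K:9] → Q (4)
Q → [Z:3 / R:12 / K:13] → Z (3)
Z → [R:9 / K:14] → R (9)
R → [K:15] → K (15)
Return K→O: 9.
Total = 4 + 3 + 9 + 15 + 9 = 40.

40 blocks along O → Q → Z → R → K → O.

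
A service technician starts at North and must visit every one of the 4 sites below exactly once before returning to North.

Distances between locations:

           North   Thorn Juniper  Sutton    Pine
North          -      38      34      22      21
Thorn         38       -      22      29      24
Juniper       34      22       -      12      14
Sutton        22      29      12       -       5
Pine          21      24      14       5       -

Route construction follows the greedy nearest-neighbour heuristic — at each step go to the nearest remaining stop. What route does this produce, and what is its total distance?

98 along North → Pine → Sutton → Juniper → Thorn → North.

North → [Pine:21 / Sutton:22 / Juniper:34 / Thorn:38] → Pine (21)
Pine → [Sutton:5 / Juniper:14 / Thorn:24] → Sutton (5)
Sutton → [Juniper:12 / Thorn:29] → Juniper (12)
Juniper → [Thorn:22] → Thorn (22)
Return Thorn→North: 38.
Total = 21 + 5 + 12 + 22 + 38 = 98.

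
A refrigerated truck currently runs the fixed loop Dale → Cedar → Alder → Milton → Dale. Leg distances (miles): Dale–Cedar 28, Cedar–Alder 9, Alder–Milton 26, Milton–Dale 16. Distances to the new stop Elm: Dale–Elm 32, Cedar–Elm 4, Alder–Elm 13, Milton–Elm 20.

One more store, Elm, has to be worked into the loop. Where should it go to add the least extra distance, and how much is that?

Adding 7 miles by placing Elm on the Alder–Milton leg.

Insertion cost between consecutive stops i–j is d(i,Elm) + d(Elm,j) − d(i,j):
  between Dale and Cedar: 32 + 4 − 28 = 8
  between Cedar and Alder: 4 + 13 − 9 = 8
  between Alder and Milton: 13 + 20 − 26 = 7
  between Milton and Dale: 20 + 32 − 16 = 36
Cheapest insertion is between Alder and Milton, adding 7.
New total = 79 + 7 = 86.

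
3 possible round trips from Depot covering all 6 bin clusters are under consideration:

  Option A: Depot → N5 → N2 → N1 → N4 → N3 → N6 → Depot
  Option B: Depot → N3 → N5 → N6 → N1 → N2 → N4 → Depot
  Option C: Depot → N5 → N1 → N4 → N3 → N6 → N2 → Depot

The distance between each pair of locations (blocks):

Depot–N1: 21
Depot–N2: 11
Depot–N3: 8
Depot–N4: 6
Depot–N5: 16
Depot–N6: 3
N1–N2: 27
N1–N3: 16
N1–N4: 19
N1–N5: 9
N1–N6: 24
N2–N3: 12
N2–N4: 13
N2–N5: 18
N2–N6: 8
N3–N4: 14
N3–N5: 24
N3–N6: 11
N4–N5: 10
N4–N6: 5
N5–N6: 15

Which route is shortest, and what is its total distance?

Shortest is Option C, total 88 blocks.

Option A: 16 + 18 + 27 + 19 + 14 + 11 + 3 = 108
Option B: 8 + 24 + 15 + 24 + 27 + 13 + 6 = 117
Option C: 16 + 9 + 19 + 14 + 11 + 8 + 11 = 88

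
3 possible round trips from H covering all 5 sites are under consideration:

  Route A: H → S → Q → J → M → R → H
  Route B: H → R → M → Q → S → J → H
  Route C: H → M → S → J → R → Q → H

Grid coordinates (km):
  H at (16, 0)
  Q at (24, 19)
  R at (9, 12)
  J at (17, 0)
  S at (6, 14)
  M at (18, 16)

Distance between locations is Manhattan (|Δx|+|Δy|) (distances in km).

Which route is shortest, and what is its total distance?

Route A: 24 + 23 + 26 + 17 + 13 + 19 = 122
Route B: 19 + 13 + 9 + 23 + 25 + 1 = 90
Route C: 18 + 14 + 25 + 20 + 22 + 27 = 126

90 km — Route B is the shortest.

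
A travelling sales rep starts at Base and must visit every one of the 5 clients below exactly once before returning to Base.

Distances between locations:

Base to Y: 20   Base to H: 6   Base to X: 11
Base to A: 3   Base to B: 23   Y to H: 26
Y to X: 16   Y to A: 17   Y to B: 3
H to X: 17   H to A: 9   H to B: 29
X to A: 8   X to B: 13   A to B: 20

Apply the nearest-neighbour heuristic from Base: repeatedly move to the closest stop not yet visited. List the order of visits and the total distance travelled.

At Base the remaining stops are A 3, H 6, X 11, Y 20, B 23; go to A.
At A the remaining stops are X 8, H 9, Y 17, B 20; go to X.
At X the remaining stops are B 13, Y 16, H 17; go to B.
At B the remaining stops are Y 3, H 29; go to Y.
At Y the remaining stops are H 26; go to H.
Return H→Base: 6.
Total = 3 + 8 + 13 + 3 + 26 + 6 = 59.

Total distance 59 via the nearest-neighbour route Base → A → X → B → Y → H → Base.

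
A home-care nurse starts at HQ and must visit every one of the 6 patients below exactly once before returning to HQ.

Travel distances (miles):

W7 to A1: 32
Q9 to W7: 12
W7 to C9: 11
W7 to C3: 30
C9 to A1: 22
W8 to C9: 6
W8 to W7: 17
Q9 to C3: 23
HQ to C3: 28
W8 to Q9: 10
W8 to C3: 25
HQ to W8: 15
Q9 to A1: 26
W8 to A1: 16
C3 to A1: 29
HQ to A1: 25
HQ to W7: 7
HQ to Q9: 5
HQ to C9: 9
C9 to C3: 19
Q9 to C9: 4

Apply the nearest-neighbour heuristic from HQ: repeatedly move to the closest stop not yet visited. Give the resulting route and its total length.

97 miles along HQ → Q9 → C9 → W8 → A1 → C3 → W7 → HQ.

From HQ: distances to unvisited — Q9=5, W7=7, C9=9, W8=15, A1=25, C3=28. Nearest is Q9 (5).
From Q9: distances to unvisited — C9=4, W8=10, W7=12, C3=23, A1=26. Nearest is C9 (4).
From C9: distances to unvisited — W8=6, W7=11, C3=19, A1=22. Nearest is W8 (6).
From W8: distances to unvisited — A1=16, W7=17, C3=25. Nearest is A1 (16).
From A1: distances to unvisited — C3=29, W7=32. Nearest is C3 (29).
From C3: distances to unvisited — W7=30. Nearest is W7 (30).
Return W7→HQ: 7.
Total = 5 + 4 + 6 + 16 + 29 + 30 + 7 = 97.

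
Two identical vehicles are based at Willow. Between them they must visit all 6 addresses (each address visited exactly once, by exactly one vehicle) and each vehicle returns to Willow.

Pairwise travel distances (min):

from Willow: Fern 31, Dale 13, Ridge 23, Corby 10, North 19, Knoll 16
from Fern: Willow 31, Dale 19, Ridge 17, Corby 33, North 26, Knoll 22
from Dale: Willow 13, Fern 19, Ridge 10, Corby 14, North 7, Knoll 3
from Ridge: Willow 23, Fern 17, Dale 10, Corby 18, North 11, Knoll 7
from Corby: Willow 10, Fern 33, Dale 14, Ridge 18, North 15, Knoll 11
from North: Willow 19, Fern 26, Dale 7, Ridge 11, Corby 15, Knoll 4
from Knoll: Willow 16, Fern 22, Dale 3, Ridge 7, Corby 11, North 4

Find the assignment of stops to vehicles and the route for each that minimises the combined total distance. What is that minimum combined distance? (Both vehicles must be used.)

Minimum combined distance: 99 min.

Try each way of splitting the stops between the two vehicles (each non-empty) and, for each split, find the best tour for each vehicle:
  {Fern} + {Dale, Ridge, Corby, North, Knoll}: 62 + 59 = 121
  {Dale} + {Fern, Ridge, Corby, North, Knoll}: 26 + 84 = 110
  {Fern, Dale} + {Ridge, Corby, North, Knoll}: 63 + 58 = 121
  {Ridge} + {Fern, Dale, Corby, North, Knoll}: 46 + 82 = 128
  {Fern, Ridge} + {Dale, Corby, North, Knoll}: 71 + 45 = 116
  {Dale, Ridge} + {Fern, Corby, North, Knoll}: 46 + 82 = 128
  … (31 splits in total)
  {Corby} + {Fern, Dale, Ridge, North, Knoll}: 20 + 79 = 99  ← best
Best: vehicle 1 Willow → Corby → Willow = 20; vehicle 2 Willow → Fern → Ridge → North → Knoll → Dale → Willow = 79; combined 99.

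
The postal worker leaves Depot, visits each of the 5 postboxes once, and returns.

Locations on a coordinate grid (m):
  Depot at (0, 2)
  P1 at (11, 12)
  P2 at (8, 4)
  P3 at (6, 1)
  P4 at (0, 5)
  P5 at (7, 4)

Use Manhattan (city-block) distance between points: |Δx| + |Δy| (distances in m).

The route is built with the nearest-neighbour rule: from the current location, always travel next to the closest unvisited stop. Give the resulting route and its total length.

Total distance 54 m via the nearest-neighbour route Depot → P4 → P5 → P2 → P3 → P1 → Depot.

At Depot the remaining stops are P4 3, P3 7, P5 9, P2 10, P1 21; go to P4.
At P4 the remaining stops are P5 8, P2 9, P3 10, P1 18; go to P5.
At P5 the remaining stops are P2 1, P3 4, P1 12; go to P2.
At P2 the remaining stops are P3 5, P1 11; go to P3.
At P3 the remaining stops are P1 16; go to P1.
Return P1→Depot: 21.
Total = 3 + 8 + 1 + 5 + 16 + 21 = 54.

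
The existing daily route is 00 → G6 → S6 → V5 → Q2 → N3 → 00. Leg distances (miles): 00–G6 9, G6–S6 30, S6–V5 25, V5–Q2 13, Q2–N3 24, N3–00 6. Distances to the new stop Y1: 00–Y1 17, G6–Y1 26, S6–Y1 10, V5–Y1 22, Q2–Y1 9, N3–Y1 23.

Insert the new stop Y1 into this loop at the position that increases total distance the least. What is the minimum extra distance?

Insertion cost between consecutive stops i–j is d(i,Y1) + d(Y1,j) − d(i,j):
  between 00 and G6: 17 + 26 − 9 = 34
  between G6 and S6: 26 + 10 − 30 = 6
  between S6 and V5: 10 + 22 − 25 = 7
  between V5 and Q2: 22 + 9 − 13 = 18
  between Q2 and N3: 9 + 23 − 24 = 8
  between N3 and 00: 23 + 17 − 6 = 34
Cheapest insertion is between G6 and S6, adding 6.
New total = 107 + 6 = 113.

Minimum extra distance: 6 miles, inserting Y1 between G6 and S6.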